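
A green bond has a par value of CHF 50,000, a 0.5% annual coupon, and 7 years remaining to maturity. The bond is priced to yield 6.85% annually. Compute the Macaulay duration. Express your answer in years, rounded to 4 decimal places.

Periodic yield y = 0.0685. Discount each cash flow and weight by its year:
  t   CF        PV=CF/(1+0.0685)^t    t·PV
  1       250.00       233.9729       233.9729
  2       250.00       218.9732       437.9464
  3       250.00       204.9351       614.8054
  4       250.00       191.7970       767.1882
  5       250.00       179.5012       897.5060
  6       250.00       167.9936     1,007.9619
  7    50,250.00    31,601.9863   221,213.9042
  Σ                 32,799.1594   225,173.2849
Price P = Σ PV = 32,799.1594.
Macaulay duration = Σ(t·PV) / P = 225,173.2849 / 32,799.1594 = 6.86522 years.

6.8652 years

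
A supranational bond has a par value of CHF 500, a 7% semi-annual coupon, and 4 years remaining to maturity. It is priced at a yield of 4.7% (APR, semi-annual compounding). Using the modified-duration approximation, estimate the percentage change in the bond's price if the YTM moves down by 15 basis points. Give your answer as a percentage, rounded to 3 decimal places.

Periodic yield y = 0.0235. Modified duration first:
  t   CF        PV=CF/(1+0.0235)^t    t·PV
  1        17.50        17.0982        17.0982
  2        17.50        16.7056        33.4112
  3        17.50        16.3220        48.9661
  4        17.50        15.9473        63.7891
  5        17.50        15.5811        77.9056
  6        17.50        15.2234        91.3403
  7        17.50        14.8738       104.1169
  8       517.50       429.7418     3,437.9342
  Σ                    541.4932     3,874.5617
P = 541.4932; D_Mac = 7.15533 half-year periods = 3.57766 yrs; D_mod = 3.57766/(1+0.0235) = 3.49552 yrs.
ΔP/P ≈ -D_mod · Δy = -3.49552 × (-0.0015) = +0.005243 = +0.5243%.

+0.524%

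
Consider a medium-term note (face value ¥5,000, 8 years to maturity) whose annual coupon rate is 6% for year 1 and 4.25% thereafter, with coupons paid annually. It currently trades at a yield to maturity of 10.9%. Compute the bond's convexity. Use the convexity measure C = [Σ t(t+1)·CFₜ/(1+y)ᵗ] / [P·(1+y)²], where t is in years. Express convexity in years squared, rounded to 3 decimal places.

44.662

With y = 0.109:
  t   CF        PV=CF/(1+0.109)^t    t·PV        t(t+1)·PV
  1       300.00       270.5140       270.5140         541.0280
  2       212.50       172.7809       345.5619       1,036.6857
  3       212.50       155.7989       467.3966       1,869.5864
  4       212.50       140.4859       561.9436       2,809.7181
  5       212.50       126.6780       633.3900       3,800.3400
  6       212.50       114.2272       685.3634       4,797.5438
  7       212.50       103.0002       721.0015       5,768.0118
  8     5,212.50     2,278.2097    18,225.6777     164,031.0992
  Σ                  3,361.6948    21,910.8487     184,654.0129
P = 3,361.6948.
Convexity = Σ t(t+1)·PV / [P·(1+y)²] = 184,654.0129 / (3,361.6948 × 1.229881) = 44.66192.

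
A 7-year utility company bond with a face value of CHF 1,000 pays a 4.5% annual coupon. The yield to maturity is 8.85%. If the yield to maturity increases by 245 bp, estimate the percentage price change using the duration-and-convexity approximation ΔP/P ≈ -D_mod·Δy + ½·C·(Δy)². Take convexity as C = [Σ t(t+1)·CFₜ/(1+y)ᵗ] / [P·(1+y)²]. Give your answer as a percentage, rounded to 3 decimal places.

-12.404%

With y = 0.0885:
  t   CF        PV=CF/(1+0.0885)^t    t·PV        t(t+1)·PV
  1        45.00        41.3413        41.3413          82.6826
  2        45.00        37.9801        75.9601         227.8804
  3        45.00        34.8921       104.6763         418.7053
  4        45.00        32.0552       128.2209         641.1044
  5        45.00        29.4490       147.2449         883.4696
  6        45.00        27.0546       162.3279       1,136.2953
  7     1,045.00       577.1880     4,040.3157      32,322.5253
  Σ                    779.9603     4,700.0871      35,712.6628
P = 779.9603; D_Mac = 6.02606 yrs; D_mod = 5.53611 yrs; C = 38.64496.
Duration effect: -5.53611 × (+0.0245) = -0.135635
Convexity effect: 0.5 × 38.64496 × (0.0245)² = +0.0115983
ΔP/P ≈ -0.135635 + 0.0115983 = -0.124036 = -12.4036%.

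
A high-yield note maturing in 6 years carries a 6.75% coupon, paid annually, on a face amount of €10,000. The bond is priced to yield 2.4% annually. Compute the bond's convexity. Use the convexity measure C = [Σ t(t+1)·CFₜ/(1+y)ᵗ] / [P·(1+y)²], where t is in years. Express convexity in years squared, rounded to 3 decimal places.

33.204

With y = 0.024:
  t   CF        PV=CF/(1+0.024)^t    t·PV        t(t+1)·PV
  1       675.00       659.1797       659.1797       1,318.3594
  2       675.00       643.7302     1,287.4603       3,862.3810
  3       675.00       628.6427     1,885.9282       7,543.7129
  4       675.00       613.9089     2,455.6357      12,278.1785
  5       675.00       599.5204     2,997.6022      17,985.6130
  6    10,675.00     9,259.0866    55,554.5193     388,881.6352
  Σ                 12,404.0685    64,840.3254     431,869.8799
P = 12,404.0685.
Convexity = Σ t(t+1)·PV / [P·(1+y)²] = 431,869.8799 / (12,404.0685 × 1.048576) = 33.20388.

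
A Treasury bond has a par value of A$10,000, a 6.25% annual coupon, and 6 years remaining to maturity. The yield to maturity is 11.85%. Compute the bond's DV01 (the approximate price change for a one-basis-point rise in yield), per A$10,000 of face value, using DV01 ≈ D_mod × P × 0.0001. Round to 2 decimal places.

A$3.47

Periodic yield y = 0.1185.
  t   CF        PV=CF/(1+0.1185)^t    t·PV
  1       625.00       558.7841       558.7841
  2       625.00       499.5834       999.1669
  3       625.00       446.6548     1,339.9645
  4       625.00       399.3338     1,597.3352
  5       625.00       357.0262     1,785.1309
  6    10,625.00     5,426.4150    32,558.4903
  Σ                  7,687.7974    38,838.8719
P = 7,687.7974; D_Mac = 5.05202 yrs; D_mod = 4.51678 yrs.
DV01 ≈ 4.51678 × 7,687.7974 × 0.0001 = 3.472407.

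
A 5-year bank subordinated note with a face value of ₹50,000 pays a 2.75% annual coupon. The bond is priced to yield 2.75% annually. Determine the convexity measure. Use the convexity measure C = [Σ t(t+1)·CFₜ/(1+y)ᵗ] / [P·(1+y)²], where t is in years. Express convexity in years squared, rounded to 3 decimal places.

26.448

With y = 0.0275:
  t   CF        PV=CF/(1+0.0275)^t    t·PV        t(t+1)·PV
  1     1,375.00     1,338.1995     1,338.1995       2,676.3990
  2     1,375.00     1,302.3840     2,604.7679       7,814.3037
  3     1,375.00     1,267.5270     3,802.5809      15,210.3236
  4     1,375.00     1,233.6029     4,934.4115      24,672.0577
  5    51,375.00    44,858.2867   224,291.4334   1,345,748.6006
  Σ                 50,000.0000   236,971.3933   1,396,121.6845
P = 50,000.0000.
Convexity = Σ t(t+1)·PV / [P·(1+y)²] = 1,396,121.6845 / (50,000.0000 × 1.055756) = 26.44780.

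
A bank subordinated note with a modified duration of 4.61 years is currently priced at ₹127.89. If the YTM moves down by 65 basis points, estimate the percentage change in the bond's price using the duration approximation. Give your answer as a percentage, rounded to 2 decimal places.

Duration approximation: ΔP/P ≈ -D_mod · Δy = -4.61 × (-0.0065) = +0.029965.
As a percentage: +2.9965%.

+3.00%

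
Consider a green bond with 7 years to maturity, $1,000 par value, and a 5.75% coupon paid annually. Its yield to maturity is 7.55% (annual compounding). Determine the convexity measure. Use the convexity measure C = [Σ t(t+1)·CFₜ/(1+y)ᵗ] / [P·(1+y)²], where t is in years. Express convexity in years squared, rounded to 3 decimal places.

38.369

With y = 0.0755:
  t   CF        PV=CF/(1+0.0755)^t    t·PV        t(t+1)·PV
  1        57.50        53.4635        53.4635         106.9270
  2        57.50        49.7104        99.4207         298.2622
  3        57.50        46.2207       138.6621         554.6485
  4        57.50        42.9760       171.9041         859.5204
  5        57.50        39.9591       199.7955       1,198.7732
  6        57.50        37.1540       222.9239       1,560.4672
  7     1,057.50       635.3419     4,447.3930      35,579.1444
  Σ                    904.8256     5,333.5629      40,157.7429
P = 904.8256.
Convexity = Σ t(t+1)·PV / [P·(1+y)²] = 40,157.7429 / (904.8256 × 1.156700) = 38.36928.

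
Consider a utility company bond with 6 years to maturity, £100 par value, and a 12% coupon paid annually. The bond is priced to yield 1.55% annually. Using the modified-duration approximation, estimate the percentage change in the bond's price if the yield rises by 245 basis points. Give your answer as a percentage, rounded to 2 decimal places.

-11.85%

Periodic yield y = 0.0155. Modified duration first:
  t   CF        PV=CF/(1+0.0155)^t    t·PV
  1        12.00        11.8168        11.8168
  2        12.00        11.6365        23.2729
  3        12.00        11.4589        34.3766
  4        12.00        11.2840        45.1358
  5        12.00        11.1117        55.5586
  6       112.00       102.1265       612.7590
  Σ                    159.4344       782.9199
P = 159.4344; D_Mac = 4.91061 yrs; D_mod = 4.91061/(1+0.0155) = 4.83566 yrs.
ΔP/P ≈ -D_mod · Δy = -4.83566 × (+0.0245) = -0.118474 = -11.8474%.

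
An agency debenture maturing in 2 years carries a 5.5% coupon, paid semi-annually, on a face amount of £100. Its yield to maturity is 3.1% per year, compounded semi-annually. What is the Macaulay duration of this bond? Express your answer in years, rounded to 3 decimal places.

Periodic yield y = 0.0155. Discount each cash flow and weight by its period:
  t   CF        PV=CF/(1+0.0155)^t    t·PV
  1         2.75         2.7080         2.7080
  2         2.75         2.6667         5.3334
  3         2.75         2.6260         7.8780
  4       102.75        96.6189       386.4756
  Σ                    104.6196       402.3950
Price P = Σ PV = 104.6196.
Macaulay duration = Σ(t·PV) / P = 402.3950 / 104.6196 = 3.84627 half-year periods.
In years: 3.84627 / 2 = 1.92313 years.

1.923 years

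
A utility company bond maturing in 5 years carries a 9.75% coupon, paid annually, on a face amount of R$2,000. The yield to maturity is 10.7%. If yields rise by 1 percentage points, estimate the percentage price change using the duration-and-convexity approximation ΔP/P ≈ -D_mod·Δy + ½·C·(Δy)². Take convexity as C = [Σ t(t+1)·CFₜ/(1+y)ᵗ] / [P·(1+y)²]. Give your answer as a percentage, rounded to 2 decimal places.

-3.67%

With y = 0.107:
  t   CF        PV=CF/(1+0.107)^t    t·PV        t(t+1)·PV
  1       195.00       176.1518       176.1518         352.3035
  2       195.00       159.1253       318.2507         954.7521
  3       195.00       143.7447       431.2340       1,724.9360
  4       195.00       129.8506       519.4026       2,597.0130
  5     2,195.00     1,320.3723     6,601.8617      39,611.1704
  Σ                  1,929.2448     8,046.9008      45,240.1751
P = 1,929.2448; D_Mac = 4.17101 yrs; D_mod = 3.76785 yrs; C = 19.13558.
Duration effect: -3.76785 × (+0.01) = -0.037679
Convexity effect: 0.5 × 19.13558 × (0.01)² = +0.0009568
ΔP/P ≈ -0.037679 + 0.0009568 = -0.036722 = -3.6722%.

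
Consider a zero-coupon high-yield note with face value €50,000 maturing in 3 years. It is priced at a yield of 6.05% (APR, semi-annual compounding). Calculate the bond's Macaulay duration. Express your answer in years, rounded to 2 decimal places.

A zero-coupon bond has a single cash flow at maturity, so its Macaulay duration equals its maturity: 3 years.
(Equivalently: 6 semi-annual periods ÷ 2 = 3 years.)

3.00 years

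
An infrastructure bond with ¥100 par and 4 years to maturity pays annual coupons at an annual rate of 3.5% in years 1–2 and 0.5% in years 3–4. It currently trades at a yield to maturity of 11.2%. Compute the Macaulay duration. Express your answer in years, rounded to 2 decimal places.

3.79 years

Periodic yield y = 0.112. Discount each cash flow and weight by its year:
  t   CF        PV=CF/(1+0.112)^t    t·PV
  1         3.50         3.1475         3.1475
  2         3.50         2.8305         5.6609
  3         0.50         0.3636         1.0909
  4       100.50        65.7275       262.9099
  Σ                     72.0690       272.8092
Price P = Σ PV = 72.0690.
Macaulay duration = Σ(t·PV) / P = 272.8092 / 72.0690 = 3.78539 years.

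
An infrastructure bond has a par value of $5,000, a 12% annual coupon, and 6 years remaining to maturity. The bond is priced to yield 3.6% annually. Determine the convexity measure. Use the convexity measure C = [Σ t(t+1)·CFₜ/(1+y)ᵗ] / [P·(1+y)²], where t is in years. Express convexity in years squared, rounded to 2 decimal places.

29.21

With y = 0.036:
  t   CF        PV=CF/(1+0.036)^t    t·PV        t(t+1)·PV
  1       600.00       579.1506       579.1506       1,158.3012
  2       600.00       559.0257     1,118.0513       3,354.1539
  3       600.00       539.6001     1,618.8002       6,475.2006
  4       600.00       520.8495     2,083.3979      10,416.9895
  5       600.00       502.7505     2,513.7523      15,082.5137
  6     5,600.00     4,529.2834    27,175.7003     190,229.9023
  Σ                  7,230.6596    35,088.8526     226,717.0612
P = 7,230.6596.
Convexity = Σ t(t+1)·PV / [P·(1+y)²] = 226,717.0612 / (7,230.6596 × 1.073296) = 29.21371.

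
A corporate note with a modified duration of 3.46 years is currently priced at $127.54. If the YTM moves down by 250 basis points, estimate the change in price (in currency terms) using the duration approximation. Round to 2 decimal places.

Duration approximation: ΔP/P ≈ -D_mod · Δy = -3.46 × (-0.025) = +0.086500.
ΔP ≈ 127.54 × (+0.086500) = +11.03221.

+$11.03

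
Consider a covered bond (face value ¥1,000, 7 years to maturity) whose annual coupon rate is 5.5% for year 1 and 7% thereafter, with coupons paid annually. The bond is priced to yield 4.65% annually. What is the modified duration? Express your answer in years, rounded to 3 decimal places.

Periodic yield y = 0.0465. First find Macaulay duration:
  t   CF        PV=CF/(1+0.0465)^t    t·PV
  1        55.00        52.5561        52.5561
  2        70.00        63.9175       127.8349
  3        70.00        61.0774       183.2321
  4        70.00        58.3635       233.4539
  5        70.00        55.7702       278.8508
  6        70.00        53.2921       319.7525
  7     1,070.00       778.4113     5,448.8793
  Σ                  1,123.3880     6,644.5596
P = 1,123.3880; Macaulay duration = 6,644.5596 / 1,123.3880 = 5.91475 years.
Modified duration = D_Mac / (1 + y) = 5.91475 / 1.0465 = 5.65194 years.

5.652 years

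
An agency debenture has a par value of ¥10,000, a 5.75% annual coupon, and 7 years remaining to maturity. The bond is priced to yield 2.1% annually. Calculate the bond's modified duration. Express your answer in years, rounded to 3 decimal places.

5.950 years

Periodic yield y = 0.021. First find Macaulay duration:
  t   CF        PV=CF/(1+0.021)^t    t·PV
  1       575.00       563.1734       563.1734
  2       575.00       551.5900     1,103.1799
  3       575.00       540.2448     1,620.7345
  4       575.00       529.1330     2,116.5321
  5       575.00       518.2498     2,591.2489
  6       575.00       507.5904     3,045.5423
  7    10,575.00     9,143.2413    64,002.6891
  Σ                 12,353.2227    75,043.1003
P = 12,353.2227; Macaulay duration = 75,043.1003 / 12,353.2227 = 6.07478 years.
Modified duration = D_Mac / (1 + y) = 6.07478 / 1.021 = 5.94983 years.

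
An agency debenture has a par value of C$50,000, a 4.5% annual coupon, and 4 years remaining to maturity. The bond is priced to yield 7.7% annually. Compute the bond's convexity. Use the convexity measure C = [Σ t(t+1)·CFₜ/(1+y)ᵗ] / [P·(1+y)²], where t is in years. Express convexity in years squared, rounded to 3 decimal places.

15.714

With y = 0.077:
  t   CF        PV=CF/(1+0.077)^t    t·PV        t(t+1)·PV
  1     2,250.00     2,089.1365     2,089.1365       4,178.2730
  2     2,250.00     1,939.7739     3,879.5478      11,638.6434
  3     2,250.00     1,801.0900     5,403.2699      21,613.0797
  4    52,250.00    38,835.0154   155,340.0616     776,700.3078
  Σ                 44,665.0158   166,712.0158     814,130.3038
P = 44,665.0158.
Convexity = Σ t(t+1)·PV / [P·(1+y)²] = 814,130.3038 / (44,665.0158 × 1.159929) = 15.71430.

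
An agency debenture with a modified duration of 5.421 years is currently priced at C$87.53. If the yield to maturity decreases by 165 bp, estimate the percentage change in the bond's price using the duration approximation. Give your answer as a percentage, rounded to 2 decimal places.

Duration approximation: ΔP/P ≈ -D_mod · Δy = -5.421 × (-0.0165) = +0.0894465.
As a percentage: +8.94465%.

+8.94%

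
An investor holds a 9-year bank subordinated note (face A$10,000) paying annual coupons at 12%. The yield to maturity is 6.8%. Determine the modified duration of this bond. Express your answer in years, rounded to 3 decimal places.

5.986 years

Periodic yield y = 0.068. First find Macaulay duration:
  t   CF        PV=CF/(1+0.068)^t    t·PV
  1     1,200.00     1,123.5955     1,123.5955
  2     1,200.00     1,052.0557     2,104.1114
  3     1,200.00       985.0709     2,955.2127
  4     1,200.00       922.3510     3,689.4041
  5     1,200.00       863.6246     4,318.1228
  6     1,200.00       808.6372     4,851.8234
  7     1,200.00       757.1510     5,300.0567
  8     1,200.00       708.9428     5,671.5428
  9    11,200.00     6,195.5055    55,759.5497
  Σ                 13,416.9343    85,773.4191
P = 13,416.9343; Macaulay duration = 85,773.4191 / 13,416.9343 = 6.39292 years.
Modified duration = D_Mac / (1 + y) = 6.39292 / 1.068 = 5.98588 years.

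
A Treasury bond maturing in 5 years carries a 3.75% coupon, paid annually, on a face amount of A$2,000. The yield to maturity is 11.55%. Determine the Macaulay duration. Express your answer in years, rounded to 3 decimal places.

4.576 years

Periodic yield y = 0.1155. Discount each cash flow and weight by its year:
  t   CF        PV=CF/(1+0.1155)^t    t·PV
  1        75.00        67.2344        67.2344
  2        75.00        60.2729       120.5458
  3        75.00        54.0322       162.0966
  4        75.00        48.4376       193.7506
  5     2,075.00     1,201.3519     6,006.7593
  Σ                  1,431.3290     6,550.3867
Price P = Σ PV = 1,431.3290.
Macaulay duration = Σ(t·PV) / P = 6,550.3867 / 1,431.3290 = 4.57644 years.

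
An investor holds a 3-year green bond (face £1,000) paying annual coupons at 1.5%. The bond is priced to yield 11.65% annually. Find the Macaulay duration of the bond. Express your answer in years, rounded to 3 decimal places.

Periodic yield y = 0.1165. Discount each cash flow and weight by its year:
  t   CF        PV=CF/(1+0.1165)^t    t·PV
  1        15.00        13.4348        13.4348
  2        15.00        12.0330        24.0660
  3     1,015.00       729.2725     2,187.8176
  Σ                    754.7404     2,225.3185
Price P = Σ PV = 754.7404.
Macaulay duration = Σ(t·PV) / P = 2,225.3185 / 754.7404 = 2.94846 years.

2.948 years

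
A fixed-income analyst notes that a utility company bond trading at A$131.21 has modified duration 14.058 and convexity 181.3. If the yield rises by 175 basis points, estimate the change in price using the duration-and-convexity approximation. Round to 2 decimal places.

-A$28.64

Duration effect: -D_mod·Δy = -14.058 × (+0.0175) = -0.246015
Convexity effect: ½·C·(Δy)² = 0.5 × 181.3 × (0.0175)² = +0.0277615625
ΔP/P ≈ -0.246015 + 0.0277615625 = -0.2182534375
ΔP ≈ 131.21 × (-0.2182534375) = -28.637033534375.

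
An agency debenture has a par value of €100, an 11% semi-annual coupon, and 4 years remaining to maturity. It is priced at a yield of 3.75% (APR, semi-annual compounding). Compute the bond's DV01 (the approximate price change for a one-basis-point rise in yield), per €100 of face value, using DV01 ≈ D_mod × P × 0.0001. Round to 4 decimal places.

Periodic yield y = 0.01875.
  t   CF        PV=CF/(1+0.01875)^t    t·PV
  1         5.50         5.3988         5.3988
  2         5.50         5.2994        10.5988
  3         5.50         5.2019        15.6056
  4         5.50         5.1061        20.4245
  5         5.50         5.0122        25.0608
  6         5.50         4.9199        29.5194
  7         5.50         4.8294        33.8055
  8       105.50        90.9309       727.4472
  Σ                    126.6985       867.8607
P = 126.6985; D_Mac = 6.84981 half-year periods = 3.42490 yrs; D_mod = 3.36187 yrs.
DV01 ≈ 3.36187 × 126.6985 × 0.0001 = 0.042594.

€0.0426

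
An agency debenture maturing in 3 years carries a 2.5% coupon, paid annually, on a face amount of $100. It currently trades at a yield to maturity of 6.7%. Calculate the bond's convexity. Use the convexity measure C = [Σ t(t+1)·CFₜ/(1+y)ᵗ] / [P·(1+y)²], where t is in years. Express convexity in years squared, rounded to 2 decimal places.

10.18

With y = 0.067:
  t   CF        PV=CF/(1+0.067)^t    t·PV        t(t+1)·PV
  1         2.50         2.3430         2.3430           4.6860
  2         2.50         2.1959         4.3918          13.1754
  3       102.50        84.3783       253.1348       1,012.5392
  Σ                     88.9172       259.8696       1,030.4006
P = 88.9172.
Convexity = Σ t(t+1)·PV / [P·(1+y)²] = 1,030.4006 / (88.9172 × 1.138489) = 10.17868.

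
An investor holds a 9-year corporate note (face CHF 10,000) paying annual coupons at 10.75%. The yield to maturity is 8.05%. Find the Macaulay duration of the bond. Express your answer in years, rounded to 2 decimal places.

6.41 years

Periodic yield y = 0.0805. Discount each cash flow and weight by its year:
  t   CF        PV=CF/(1+0.0805)^t    t·PV
  1     1,075.00       994.9098       994.9098
  2     1,075.00       920.7865     1,841.5729
  3     1,075.00       852.1855     2,556.5566
  4     1,075.00       788.6955     3,154.7821
  5     1,075.00       729.9357     3,649.6785
  6     1,075.00       675.5536     4,053.3218
  7     1,075.00       625.2232     4,376.5622
  8     1,075.00       578.6425     4,629.1396
  9    11,075.00     5,517.2263    49,655.0363
  Σ                 11,683.1585    74,911.5598
Price P = Σ PV = 11,683.1585.
Macaulay duration = Σ(t·PV) / P = 74,911.5598 / 11,683.1585 = 6.41193 years.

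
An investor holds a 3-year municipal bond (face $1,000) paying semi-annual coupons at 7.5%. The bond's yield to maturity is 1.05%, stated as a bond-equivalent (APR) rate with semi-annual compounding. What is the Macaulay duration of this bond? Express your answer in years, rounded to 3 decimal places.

Periodic yield y = 0.00525. Discount each cash flow and weight by its period:
  t   CF        PV=CF/(1+0.00525)^t    t·PV
  1        37.50        37.3042        37.3042
  2        37.50        37.1093        74.2187
  3        37.50        36.9155       110.7466
  4        37.50        36.7227       146.8909
  5        37.50        36.5309       182.6547
  6     1,037.50     1,005.4110     6,032.4658
  Σ                  1,189.9936     6,584.2808
Price P = Σ PV = 1,189.9936.
Macaulay duration = Σ(t·PV) / P = 6,584.2808 / 1,189.9936 = 5.53304 half-year periods.
In years: 5.53304 / 2 = 2.76652 years.

2.767 years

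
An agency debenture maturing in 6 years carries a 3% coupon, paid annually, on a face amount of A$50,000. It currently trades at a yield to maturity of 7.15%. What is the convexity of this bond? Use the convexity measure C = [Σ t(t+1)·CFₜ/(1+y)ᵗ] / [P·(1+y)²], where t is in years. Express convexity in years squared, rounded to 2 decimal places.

32.73

With y = 0.0715:
  t   CF        PV=CF/(1+0.0715)^t    t·PV        t(t+1)·PV
  1     1,500.00     1,399.9067     1,399.9067       2,799.8133
  2     1,500.00     1,306.4925     2,612.9849       7,838.9548
  3     1,500.00     1,219.3117     3,657.9350      14,631.7401
  4     1,500.00     1,137.9484     4,551.7935      22,758.9674
  5     1,500.00     1,062.0143     5,310.0717      31,860.4303
  6    51,500.00    34,029.3910   204,176.3459   1,429,234.4216
  Σ                 40,155.0645   221,709.0378   1,509,124.3275
P = 40,155.0645.
Convexity = Σ t(t+1)·PV / [P·(1+y)²] = 1,509,124.3275 / (40,155.0645 × 1.148112) = 32.73410.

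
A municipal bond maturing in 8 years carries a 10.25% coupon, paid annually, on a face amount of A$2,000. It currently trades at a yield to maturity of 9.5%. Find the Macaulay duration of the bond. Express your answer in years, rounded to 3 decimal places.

5.874 years

Periodic yield y = 0.095. Discount each cash flow and weight by its year:
  t   CF        PV=CF/(1+0.095)^t    t·PV
  1       205.00       187.2146       187.2146
  2       205.00       170.9722       341.9445
  3       205.00       156.1390       468.4171
  4       205.00       142.5927       570.3709
  5       205.00       130.2217       651.1084
  6       205.00       118.9239       713.5434
  7       205.00       108.6063       760.2441
  8     2,205.00     1,066.8310     8,534.6483
  Σ                  2,081.5015    12,227.4913
Price P = Σ PV = 2,081.5015.
Macaulay duration = Σ(t·PV) / P = 12,227.4913 / 2,081.5015 = 5.87436 years.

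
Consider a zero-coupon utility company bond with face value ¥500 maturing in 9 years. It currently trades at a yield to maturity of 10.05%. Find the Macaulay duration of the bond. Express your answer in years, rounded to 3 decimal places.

A zero-coupon bond has a single cash flow at maturity, so its Macaulay duration equals its maturity: 9 years.

9.000 years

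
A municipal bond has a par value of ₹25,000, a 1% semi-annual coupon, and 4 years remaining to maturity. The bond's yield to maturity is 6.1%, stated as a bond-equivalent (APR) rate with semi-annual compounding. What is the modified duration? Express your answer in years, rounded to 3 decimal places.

Periodic yield y = 0.0305. First find Macaulay duration:
  t   CF        PV=CF/(1+0.0305)^t    t·PV
  1       125.00       121.3003       121.3003
  2       125.00       117.7102       235.4204
  3       125.00       114.2263       342.6788
  4       125.00       110.8455       443.3820
  5       125.00       107.5648       537.8238
  6       125.00       104.3811       626.2868
  7       125.00       101.2917       709.0422
  8    25,125.00    19,757.0501   158,056.4009
  Σ                 20,534.3701   161,072.3353
P = 20,534.3701; Macaulay duration = 161,072.3353 / 20,534.3701 = 7.84404 half-year periods = 3.92202 years.
Modified duration = D_Mac / (1 + y) = 3.92202 / 1.0305 = 3.80594 years.

3.806 years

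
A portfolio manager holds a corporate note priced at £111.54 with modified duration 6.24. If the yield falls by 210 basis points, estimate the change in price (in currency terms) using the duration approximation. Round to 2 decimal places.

Duration approximation: ΔP/P ≈ -D_mod · Δy = -6.24 × (-0.021) = +0.131040.
ΔP ≈ 111.54 × (+0.131040) = +14.6162016.

+£14.62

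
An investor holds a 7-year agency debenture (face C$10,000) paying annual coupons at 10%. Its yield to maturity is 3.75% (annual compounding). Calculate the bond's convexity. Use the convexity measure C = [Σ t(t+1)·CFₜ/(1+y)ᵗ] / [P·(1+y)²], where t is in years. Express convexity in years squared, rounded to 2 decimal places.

38.42

With y = 0.0375:
  t   CF        PV=CF/(1+0.0375)^t    t·PV        t(t+1)·PV
  1     1,000.00       963.8554       963.8554       1,927.7108
  2     1,000.00       929.0173     1,858.0345       5,574.1036
  3     1,000.00       895.4383     2,686.3150      10,745.2600
  4     1,000.00       863.0731     3,452.2924      17,261.4619
  5     1,000.00       831.8777     4,159.3884      24,956.3305
  6     1,000.00       801.8098     4,810.8589      33,676.0122
  7    11,000.00     8,501.1161    59,507.8127     476,062.5017
  Σ                 13,786.1877    77,438.5574     570,203.3808
P = 13,786.1877.
Convexity = Σ t(t+1)·PV / [P·(1+y)²] = 570,203.3808 / (13,786.1877 × 1.076406) = 38.42460.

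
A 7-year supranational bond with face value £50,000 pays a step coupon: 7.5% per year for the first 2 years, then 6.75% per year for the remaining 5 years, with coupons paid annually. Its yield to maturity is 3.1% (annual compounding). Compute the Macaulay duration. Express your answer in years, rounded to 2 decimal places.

Periodic yield y = 0.031. Discount each cash flow and weight by its year:
  t   CF        PV=CF/(1+0.031)^t    t·PV
  1     3,750.00     3,637.2454     3,637.2454
  2     3,750.00     3,527.8811     7,055.7622
  3     3,375.00     3,079.6246     9,238.8738
  4     3,375.00     2,987.0268    11,948.1071
  5     3,375.00     2,897.2132    14,486.0659
  6     3,375.00     2,810.1001    16,860.6004
  7    53,375.00    43,104.9585   301,734.7093
  Σ                 62,044.0496   364,961.3641
Price P = Σ PV = 62,044.0496.
Macaulay duration = Σ(t·PV) / P = 364,961.3641 / 62,044.0496 = 5.88229 years.

5.88 years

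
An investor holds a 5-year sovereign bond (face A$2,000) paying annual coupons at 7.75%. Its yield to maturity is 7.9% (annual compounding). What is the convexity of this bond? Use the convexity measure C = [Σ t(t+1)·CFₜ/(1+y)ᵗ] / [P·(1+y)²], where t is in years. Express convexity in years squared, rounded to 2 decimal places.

With y = 0.079:
  t   CF        PV=CF/(1+0.079)^t    t·PV        t(t+1)·PV
  1       155.00       143.6515       143.6515         287.3031
  2       155.00       133.1339       266.2679         798.8037
  3       155.00       123.3864       370.1593       1,480.6370
  4       155.00       114.3526       457.4103       2,287.0513
  5     2,155.00     1,473.4658     7,367.3288      44,203.9731
  Σ                  1,987.9902     8,604.8178      49,057.7682
P = 1,987.9902.
Convexity = Σ t(t+1)·PV / [P·(1+y)²] = 49,057.7682 / (1,987.9902 × 1.164241) = 21.19584.

21.20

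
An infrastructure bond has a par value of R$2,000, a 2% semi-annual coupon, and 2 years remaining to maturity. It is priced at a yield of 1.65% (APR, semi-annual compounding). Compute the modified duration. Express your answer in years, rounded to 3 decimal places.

Periodic yield y = 0.00825. First find Macaulay duration:
  t   CF        PV=CF/(1+0.00825)^t    t·PV
  1        20.00        19.8364        19.8364
  2        20.00        19.6740        39.3481
  3        20.00        19.5131        58.5392
  4     2,020.00     1,954.6925     7,818.7700
  Σ                  2,013.7159     7,936.4936
P = 2,013.7159; Macaulay duration = 7,936.4936 / 2,013.7159 = 3.94122 half-year periods = 1.97061 years.
Modified duration = D_Mac / (1 + y) = 1.97061 / 1.00825 = 1.95448 years.

1.954 years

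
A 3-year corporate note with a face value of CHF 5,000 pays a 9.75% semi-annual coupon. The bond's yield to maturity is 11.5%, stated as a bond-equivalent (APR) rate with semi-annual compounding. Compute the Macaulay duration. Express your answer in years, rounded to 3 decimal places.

Periodic yield y = 0.0575. Discount each cash flow and weight by its period:
  t   CF        PV=CF/(1+0.0575)^t    t·PV
  1       243.75       230.4965       230.4965
  2       243.75       217.9635       435.9271
  3       243.75       206.1121       618.3363
  4       243.75       194.9051       779.6203
  5       243.75       184.3074       921.5369
  6     5,243.75     3,749.3823    22,496.2936
  Σ                  4,783.1668    25,482.2107
Price P = Σ PV = 4,783.1668.
Macaulay duration = Σ(t·PV) / P = 25,482.2107 / 4,783.1668 = 5.32748 half-year periods.
In years: 5.32748 / 2 = 2.66374 years.

2.664 years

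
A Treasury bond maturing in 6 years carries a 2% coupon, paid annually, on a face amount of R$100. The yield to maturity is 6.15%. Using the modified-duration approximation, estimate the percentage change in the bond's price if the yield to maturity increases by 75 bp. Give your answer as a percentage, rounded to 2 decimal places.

Periodic yield y = 0.0615. Modified duration first:
  t   CF        PV=CF/(1+0.0615)^t    t·PV
  1         2.00         1.8841         1.8841
  2         2.00         1.7750         3.5499
  3         2.00         1.6721         5.0164
  4         2.00         1.5753         6.3010
  5         2.00         1.4840         7.4199
  6       102.00        71.2985       427.7908
  Σ                     79.6889       451.9622
P = 79.6889; D_Mac = 5.67158 yrs; D_mod = 5.67158/(1+0.0615) = 5.34299 yrs.
ΔP/P ≈ -D_mod · Δy = -5.34299 × (+0.0075) = -0.040072 = -4.0072%.

-4.01%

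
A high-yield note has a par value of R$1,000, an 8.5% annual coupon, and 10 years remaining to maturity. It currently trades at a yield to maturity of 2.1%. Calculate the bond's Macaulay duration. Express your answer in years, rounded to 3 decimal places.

Periodic yield y = 0.021. Discount each cash flow and weight by its year:
  t   CF        PV=CF/(1+0.021)^t    t·PV
  1        85.00        83.2517        83.2517
  2        85.00        81.5394       163.0788
  3        85.00        79.8623       239.5868
  4        85.00        78.2197       312.8787
  5        85.00        76.6108       383.0542
  6        85.00        75.0351       450.2106
  7        85.00        73.4918       514.4424
  8        85.00        71.9802       575.8415
  9        85.00        70.4997       634.4973
  10    1,085.00       881.3985     8,813.9852
  Σ                  1,571.8892    12,170.8272
Price P = Σ PV = 1,571.8892.
Macaulay duration = Σ(t·PV) / P = 12,170.8272 / 1,571.8892 = 7.74280 years.

7.743 years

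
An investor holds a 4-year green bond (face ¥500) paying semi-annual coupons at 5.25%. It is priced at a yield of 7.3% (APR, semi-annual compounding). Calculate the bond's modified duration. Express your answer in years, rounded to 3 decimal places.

Periodic yield y = 0.0365. First find Macaulay duration:
  t   CF        PV=CF/(1+0.0365)^t    t·PV
  1       13.125        12.6628        12.6628
  2       13.125        12.2169        24.4338
  3       13.125        11.7867        35.3600
  4       13.125        11.3716        45.4865
  5       13.125        10.9712        54.8558
  6       13.125        10.5848        63.5089
  7       13.125        10.2121        71.4846
  8      513.125       385.1844     3,081.4754
  Σ                    464.9905     3,389.2678
P = 464.9905; Macaulay duration = 3,389.2678 / 464.9905 = 7.28890 half-year periods = 3.64445 years.
Modified duration = D_Mac / (1 + y) = 3.64445 / 1.0365 = 3.51611 years.

3.516 years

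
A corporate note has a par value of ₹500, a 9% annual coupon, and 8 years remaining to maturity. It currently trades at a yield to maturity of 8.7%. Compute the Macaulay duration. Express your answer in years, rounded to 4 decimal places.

Periodic yield y = 0.087. Discount each cash flow and weight by its year:
  t   CF        PV=CF/(1+0.087)^t    t·PV
  1        45.00        41.3983        41.3983
  2        45.00        38.0850        76.1699
  3        45.00        35.0368       105.1103
  4        45.00        32.2325       128.9301
  5        45.00        29.6527       148.2637
  6        45.00        27.2794       163.6766
  7        45.00        25.0961       175.6725
  8       545.00       279.6148     2,236.9184
  Σ                    508.3956     3,076.1397
Price P = Σ PV = 508.3956.
Macaulay duration = Σ(t·PV) / P = 3,076.1397 / 508.3956 = 6.05068 years.

6.0507 years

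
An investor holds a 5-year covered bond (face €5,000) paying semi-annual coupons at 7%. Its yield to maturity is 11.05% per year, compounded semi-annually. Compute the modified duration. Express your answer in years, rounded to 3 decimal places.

4.010 years

Periodic yield y = 0.05525. First find Macaulay duration:
  t   CF        PV=CF/(1+0.05525)^t    t·PV
  1       175.00       165.8375       165.8375
  2       175.00       157.1547       314.3094
  3       175.00       148.9265       446.7795
  4       175.00       141.1291       564.5164
  5       175.00       133.7400       668.6999
  6       175.00       126.7377       760.4263
  7       175.00       120.1021       840.7145
  8       175.00       113.8139       910.5109
  9       175.00       107.8549       970.6939
  10    5,175.00     3,022.4334    30,224.3344
  Σ                  4,237.7297    35,866.8228
P = 4,237.7297; Macaulay duration = 35,866.8228 / 4,237.7297 = 8.46369 half-year periods = 4.23184 years.
Modified duration = D_Mac / (1 + y) = 4.23184 / 1.05525 = 4.01028 years.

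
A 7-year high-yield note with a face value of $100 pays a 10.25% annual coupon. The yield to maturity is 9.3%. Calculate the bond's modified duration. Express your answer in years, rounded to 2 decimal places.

Periodic yield y = 0.093. First find Macaulay duration:
  t   CF        PV=CF/(1+0.093)^t    t·PV
  1        10.25         9.3779         9.3779
  2        10.25         8.5799        17.1599
  3        10.25         7.8499        23.5497
  4        10.25         7.1820        28.7279
  5        10.25         6.5709        32.8544
  6        10.25         6.0118        36.0707
  7       110.25        59.1613       414.1289
  Σ                    104.7336       561.8691
P = 104.7336; Macaulay duration = 561.8691 / 104.7336 = 5.36475 years.
Modified duration = D_Mac / (1 + y) = 5.36475 / 1.093 = 4.90828 years.

4.91 years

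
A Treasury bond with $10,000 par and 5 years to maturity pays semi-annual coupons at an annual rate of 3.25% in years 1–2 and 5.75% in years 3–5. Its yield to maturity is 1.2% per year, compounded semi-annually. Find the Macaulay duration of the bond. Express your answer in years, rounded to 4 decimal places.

4.6174 years

Periodic yield y = 0.006. Discount each cash flow and weight by its period:
  t   CF        PV=CF/(1+0.006)^t    t·PV
  1       162.50       161.5308       161.5308
  2       162.50       160.5674       321.1348
  3       162.50       159.6098       478.8293
  4       162.50       158.6578       634.6312
  5       287.50       279.0281     1,395.1405
  6       287.50       277.3639     1,664.1835
  7       287.50       275.7097     1,929.9676
  8       287.50       274.0653     2,192.5222
  9       287.50       272.4307     2,451.8762
  10   10,287.50     9,690.1398    96,901.3976
  Σ                 11,709.1032   108,131.2137
Price P = Σ PV = 11,709.1032.
Macaulay duration = Σ(t·PV) / P = 108,131.2137 / 11,709.1032 = 9.23480 half-year periods.
In years: 9.23480 / 2 = 4.61740 years.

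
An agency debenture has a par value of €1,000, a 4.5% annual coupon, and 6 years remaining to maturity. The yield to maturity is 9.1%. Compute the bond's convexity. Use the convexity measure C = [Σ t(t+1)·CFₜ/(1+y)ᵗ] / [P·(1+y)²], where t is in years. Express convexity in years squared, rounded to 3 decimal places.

With y = 0.091:
  t   CF        PV=CF/(1+0.091)^t    t·PV        t(t+1)·PV
  1        45.00        41.2466        41.2466          82.4931
  2        45.00        37.8062        75.6124         226.8372
  3        45.00        34.6528       103.9584         415.8335
  4        45.00        31.7624       127.0497         635.2483
  5        45.00        29.1131       145.5656         873.3936
  6     1,045.00       619.6804     3,718.0826      26,026.5784
  Σ                    794.2615     4,211.5152      28,260.3842
P = 794.2615.
Convexity = Σ t(t+1)·PV / [P·(1+y)²] = 28,260.3842 / (794.2615 × 1.190281) = 29.89269.

29.893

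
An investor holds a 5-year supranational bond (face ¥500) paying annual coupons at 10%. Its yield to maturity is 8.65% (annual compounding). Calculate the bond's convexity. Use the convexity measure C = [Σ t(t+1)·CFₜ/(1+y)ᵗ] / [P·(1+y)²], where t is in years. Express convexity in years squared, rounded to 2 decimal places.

20.00

With y = 0.0865:
  t   CF        PV=CF/(1+0.0865)^t    t·PV        t(t+1)·PV
  1        50.00        46.0193        46.0193          92.0387
  2        50.00        42.3556        84.7111         254.1334
  3        50.00        38.9835       116.9505         467.8020
  4        50.00        35.8799       143.5196         717.5978
  5       550.00       363.2570     1,816.2852      10,897.7111
  Σ                    526.4953     2,207.4857      12,429.2829
P = 526.4953.
Convexity = Σ t(t+1)·PV / [P·(1+y)²] = 12,429.2829 / (526.4953 × 1.180482) = 19.99825.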